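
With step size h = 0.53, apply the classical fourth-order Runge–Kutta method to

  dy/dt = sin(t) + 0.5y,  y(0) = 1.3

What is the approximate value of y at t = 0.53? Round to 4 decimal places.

1.8447

RK4: k1 = f(t_n, y_n); k2 = f(t_n + h/2, y_n + (h/2)·k1); k3 = f(t_n + h/2, y_n + (h/2)·k2); k4 = f(t_n + h, y_n + h·k3); y_{n+1} = y_n + (h/6)·(k1 + 2k2 + 2k3 + k4).
t=0.000000, y=1.300000:
  k1 = f(0.000000, 1.300000) = 0.650000
  k2 = f(0.265000, 1.472250) = 0.998034
  k3 = f(0.265000, 1.564479) = 1.044149
  k4 = f(0.530000, 1.853399) = 1.432233
  y ← 1.300000 + (0.53/6)·(k1 + 2k2 + 2k3 + k4) = 1.844716
y(0.53) ≈ 1.8447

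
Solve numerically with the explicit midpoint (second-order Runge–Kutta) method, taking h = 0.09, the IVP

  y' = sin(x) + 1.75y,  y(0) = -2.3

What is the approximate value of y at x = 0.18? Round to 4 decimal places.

-3.1305

Midpoint: k1 = f(x_n, y_n); k2 = f(x_n + h/2, y_n + (h/2)·k1); y_{n+1} = y_n + h·k2.
x=0.000000, y=-2.300000:
  k1 = f(0.000000, -2.300000) = -4.025000
  k2 = f(0.045000, -2.481125) = -4.296984
  y ← -2.300000 + 0.09·(-4.296984) = -2.686729
x=0.090000, y=-2.686729:
  k1 = f(0.090000, -2.686729) = -4.611896
  k2 = f(0.135000, -2.894264) = -4.930372
  y ← -2.686729 + 0.09·(-4.930372) = -3.130462
y(0.18) ≈ -3.1305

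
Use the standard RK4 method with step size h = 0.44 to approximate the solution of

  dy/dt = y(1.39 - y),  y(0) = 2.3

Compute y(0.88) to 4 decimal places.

RK4: k1 = f(t_n, y_n); k2 = f(t_n + h/2, y_n + (h/2)·k1); k3 = f(t_n + h/2, y_n + (h/2)·k2); k4 = f(t_n + h, y_n + h·k3); y_{n+1} = y_n + (h/6)·(k1 + 2k2 + 2k3 + k4).
t=0.000000, y=2.300000:
  k1 = f(0.000000, 2.300000) = -2.093000
  k2 = f(0.220000, 1.839540) = -0.826947
  k3 = f(0.220000, 2.118072) = -1.542108
  k4 = f(0.440000, 1.621472) = -0.375326
  y ← 2.300000 + (0.44/6)·(k1 + 2k2 + 2k3 + k4) = 1.771528
t=0.440000, y=1.771528:
  k1 = f(0.440000, 1.771528) = -0.675888
  k2 = f(0.660000, 1.622833) = -0.377849
  k3 = f(0.660000, 1.688401) = -0.503821
  k4 = f(0.880000, 1.549847) = -0.247738
  y ← 1.771528 + (0.44/6)·(k1 + 2k2 + 2k3 + k4) = 1.574484
y(0.88) ≈ 1.5745

1.5745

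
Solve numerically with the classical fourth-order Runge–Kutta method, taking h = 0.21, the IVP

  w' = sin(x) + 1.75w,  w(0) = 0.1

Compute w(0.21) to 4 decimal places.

0.1693

RK4: k1 = f(x_n, w_n); k2 = f(x_n + h/2, w_n + (h/2)·k1); k3 = f(x_n + h/2, w_n + (h/2)·k2); k4 = f(x_n + h, w_n + h·k3); w_{n+1} = w_n + (h/6)·(k1 + 2k2 + 2k3 + k4).
x=0.000000, w=0.100000:
  k1 = f(0.000000, 0.100000) = 0.175000
  k2 = f(0.105000, 0.118375) = 0.311963
  k3 = f(0.105000, 0.132756) = 0.337130
  k4 = f(0.210000, 0.170797) = 0.507355
  w ← 0.100000 + (0.21/6)·(k1 + 2k2 + 2k3 + k4) = 0.169319
w(0.21) ≈ 0.1693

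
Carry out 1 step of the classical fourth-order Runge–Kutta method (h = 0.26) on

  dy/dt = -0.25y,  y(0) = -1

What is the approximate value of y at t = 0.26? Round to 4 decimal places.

-0.9371

RK4: k1 = f(t_n, y_n); k2 = f(t_n + h/2, y_n + (h/2)·k1); k3 = f(t_n + h/2, y_n + (h/2)·k2); k4 = f(t_n + h, y_n + h·k3); y_{n+1} = y_n + (h/6)·(k1 + 2k2 + 2k3 + k4).
t=0.000000, y=-1.000000:
  k1 = f(0.000000, -1.000000) = 0.250000
  k2 = f(0.130000, -0.967500) = 0.241875
  k3 = f(0.130000, -0.968556) = 0.242139
  k4 = f(0.260000, -0.937044) = 0.234261
  y ← -1.000000 + (0.26/6)·(k1 + 2k2 + 2k3 + k4) = -0.937067
y(0.26) ≈ -0.9371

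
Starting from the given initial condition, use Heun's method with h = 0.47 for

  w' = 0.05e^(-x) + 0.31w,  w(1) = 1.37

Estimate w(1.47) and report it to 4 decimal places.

Heun: k1 = f(x_n, w_n); k2 = f(x_n + h, w_n + h·k1); w_{n+1} = w_n + (h/2)·(k1 + k2).
x=1.000000, w=1.370000:
  k1 = f(1.000000, 1.370000) = 0.443094
  k2 = f(1.470000, 1.578254) = 0.500755
  w ← 1.370000 + (0.47/2)·(0.443094 + 0.500755) = 1.591805
w(1.47) ≈ 1.5918

1.5918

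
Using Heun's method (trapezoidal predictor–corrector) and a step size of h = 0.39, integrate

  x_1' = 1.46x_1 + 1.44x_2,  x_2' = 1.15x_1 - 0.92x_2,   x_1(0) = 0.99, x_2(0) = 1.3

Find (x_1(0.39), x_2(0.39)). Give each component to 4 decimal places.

2.6458, 1.5717

Heun on (x_1,x_2): k1 = f(t_n, state_n); k2 = f(t_n + h, state_n + h·k1); state_{n+1} = state_n + (h/2)·(k1 + k2).
0.000000: (0.990000, 1.300000)
  k1 = (3.317400, -0.057500)
  predictor → (2.283786, 1.277575)
  k2 = (5.174036, 1.450985)
  → (2.645830, 1.571730)
(x_1(0.39), x_2(0.39)) ≈ (2.6458, 1.5717)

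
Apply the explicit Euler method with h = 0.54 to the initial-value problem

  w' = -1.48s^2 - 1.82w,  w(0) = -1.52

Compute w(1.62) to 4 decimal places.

-0.9362

Euler: w_{n+1} = w_n + h·f(s_n, w_n).
s=0.000000, w=-1.520000: f=2.766400 → w ← -1.520000 + 0.54·2.766400 = -0.026144
s=0.540000, w=-0.026144: f=-0.383986 → w ← -0.026144 + 0.54·(-0.383986) = -0.233496
s=1.080000, w=-0.233496: f=-1.301309 → w ← -0.233496 + 0.54·(-1.301309) = -0.936203
w(1.62) ≈ -0.9362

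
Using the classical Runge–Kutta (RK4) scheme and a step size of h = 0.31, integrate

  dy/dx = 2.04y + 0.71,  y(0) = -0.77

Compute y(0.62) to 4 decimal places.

-1.8413

RK4: k1 = f(x_n, y_n); k2 = f(x_n + h/2, y_n + (h/2)·k1); k3 = f(x_n + h/2, y_n + (h/2)·k2); k4 = f(x_n + h, y_n + h·k3); y_{n+1} = y_n + (h/6)·(k1 + 2k2 + 2k3 + k4).
x=0.000000, y=-0.770000:
  k1 = f(0.000000, -0.770000) = -0.860800
  k2 = f(0.155000, -0.903424) = -1.132985
  k3 = f(0.155000, -0.945613) = -1.219050
  k4 = f(0.310000, -1.147905) = -1.631727
  y ← -0.770000 + (0.31/6)·(k1 + 2k2 + 2k3 + k4) = -1.141824
x=0.310000, y=-1.141824:
  k1 = f(0.310000, -1.141824) = -1.619321
  k2 = f(0.465000, -1.392819) = -2.131351
  k3 = f(0.465000, -1.472184) = -2.293254
  k4 = f(0.620000, -1.852733) = -3.069575
  y ← -1.141824 + (0.31/6)·(k1 + 2k2 + 2k3 + k4) = -1.841293
y(0.62) ≈ -1.8413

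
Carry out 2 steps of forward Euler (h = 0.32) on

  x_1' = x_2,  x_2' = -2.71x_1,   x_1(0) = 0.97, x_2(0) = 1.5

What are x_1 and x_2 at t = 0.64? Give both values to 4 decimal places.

1.6608, -0.5986

Euler on (x_1,x_2): x_1_{n+1} = x_1_n + h·x_1', x_2_{n+1} = x_2_n + h·x_2'.
0.000000: (0.970000, 1.500000); f=(1.500000, -2.628700) → (1.450000, 0.658816)
0.320000: (1.450000, 0.658816); f=(0.658816, -3.929500) → (1.660821, -0.598624)
(x_1(0.64), x_2(0.64)) ≈ (1.6608, -0.5986)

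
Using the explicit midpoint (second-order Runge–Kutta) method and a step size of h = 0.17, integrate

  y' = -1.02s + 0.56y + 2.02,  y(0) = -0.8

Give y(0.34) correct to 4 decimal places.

Midpoint: k1 = f(s_n, y_n); k2 = f(s_n + h/2, y_n + (h/2)·k1); y_{n+1} = y_n + h·k2.
s=0.000000, y=-0.800000:
  k1 = f(0.000000, -0.800000) = 1.572000
  k2 = f(0.085000, -0.666380) = 1.560127
  y ← -0.800000 + 0.17·1.560127 = -0.534778
s=0.170000, y=-0.534778:
  k1 = f(0.170000, -0.534778) = 1.547124
  k2 = f(0.255000, -0.403273) = 1.534067
  y ← -0.534778 + 0.17·1.534067 = -0.273987
y(0.34) ≈ -0.2740

-0.2740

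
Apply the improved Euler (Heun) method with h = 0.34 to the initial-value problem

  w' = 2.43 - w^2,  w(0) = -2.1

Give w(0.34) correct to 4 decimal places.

-3.3309

Heun: k1 = f(s_n, w_n); k2 = f(s_n + h, w_n + h·k1); w_{n+1} = w_n + (h/2)·(k1 + k2).
s=0.000000, w=-2.100000:
  k1 = f(0.000000, -2.100000) = -1.980000
  k2 = f(0.340000, -2.773200) = -5.260638
  w ← -2.100000 + (0.34/2)·(-1.980000 + (-5.260638)) = -3.330909
w(0.34) ≈ -3.3309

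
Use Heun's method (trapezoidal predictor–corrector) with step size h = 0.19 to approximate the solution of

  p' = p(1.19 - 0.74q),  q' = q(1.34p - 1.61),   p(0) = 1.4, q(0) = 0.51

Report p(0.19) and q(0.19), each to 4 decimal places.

1.6299, 0.5512

Heun on (p,q): k1 = f(t_n, state_n); k2 = f(t_n + h, state_n + h·k1); state_{n+1} = state_n + (h/2)·(k1 + k2).
0.000000: (1.400000, 0.510000)
  k1 = (1.137640, 0.135660)
  predictor → (1.616152, 0.535775)
  k2 = (1.282459, 0.297700)
  → (1.629909, 0.551169)
(p(0.19), q(0.19)) ≈ (1.6299, 0.5512)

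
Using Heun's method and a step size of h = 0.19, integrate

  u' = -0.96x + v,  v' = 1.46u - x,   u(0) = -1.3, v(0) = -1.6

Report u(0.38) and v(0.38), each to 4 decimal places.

Heun on (u,v): k1 = f(x_n, state_n); k2 = f(x_n + h, state_n + h·k1); state_{n+1} = state_n + (h/2)·(k1 + k2).
0.000000: (-1.300000, -1.600000)
  k1 = (-1.600000, -1.898000)
  predictor → (-1.604000, -1.960620)
  k2 = (-2.143020, -2.531840)
  → (-1.655587, -2.020835)
0.190000: (-1.655587, -2.020835)
  k1 = (-2.203235, -2.607157)
  predictor → (-2.074202, -2.516195)
  k2 = (-2.880995, -3.408334)
  → (-2.138589, -2.592306)
(u(0.38), v(0.38)) ≈ (-2.1386, -2.5923)

-2.1386, -2.5923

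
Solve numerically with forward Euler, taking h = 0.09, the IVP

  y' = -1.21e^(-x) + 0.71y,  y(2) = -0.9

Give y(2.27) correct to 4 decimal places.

Euler: y_{n+1} = y_n + h·f(x_n, y_n).
x=2.000000, y=-0.900000: f=-0.802756 → y ← -0.900000 + 0.09·(-0.802756) = -0.972248
x=2.090000, y=-0.972248: f=-0.839958 → y ← -0.972248 + 0.09·(-0.839958) = -1.047844
x=2.180000, y=-1.047844: f=-0.880750 → y ← -1.047844 + 0.09·(-0.880750) = -1.127112
y(2.27) ≈ -1.1271

-1.1271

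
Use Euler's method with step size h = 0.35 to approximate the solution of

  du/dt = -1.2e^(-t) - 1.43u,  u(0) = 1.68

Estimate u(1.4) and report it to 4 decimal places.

Euler: u_{n+1} = u_n + h·f(t_n, u_n).
t=0.000000, u=1.680000: f=-3.602400 → u ← 1.680000 + 0.35·(-3.602400) = 0.419160
t=0.350000, u=0.419160: f=-1.445025 → u ← 0.419160 + 0.35·(-1.445025) = -0.086599
t=0.700000, u=-0.086599: f=-0.472066 → u ← -0.086599 + 0.35·(-0.472066) = -0.251822
t=1.050000, u=-0.251822: f=-0.059820 → u ← -0.251822 + 0.35·(-0.059820) = -0.272759
u(1.4) ≈ -0.2728

-0.2728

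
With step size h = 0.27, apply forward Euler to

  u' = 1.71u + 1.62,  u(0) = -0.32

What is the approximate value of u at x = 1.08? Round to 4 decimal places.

Euler: u_{n+1} = u_n + h·f(x_n, u_n).
x=0.000000, u=-0.320000: f=1.072800 → u ← -0.320000 + 0.27·1.072800 = -0.030344
x=0.270000, u=-0.030344: f=1.568112 → u ← -0.030344 + 0.27·1.568112 = 0.393046
x=0.540000, u=0.393046: f=2.292109 → u ← 0.393046 + 0.27·2.292109 = 1.011916
x=0.810000, u=1.011916: f=3.350376 → u ← 1.011916 + 0.27·3.350376 = 1.916517
u(1.08) ≈ 1.9165

1.9165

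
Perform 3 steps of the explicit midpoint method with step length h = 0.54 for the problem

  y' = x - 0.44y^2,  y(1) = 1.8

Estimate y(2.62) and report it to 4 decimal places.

Midpoint: k1 = f(x_n, y_n); k2 = f(x_n + h/2, y_n + (h/2)·k1); y_{n+1} = y_n + h·k2.
x=1.000000, y=1.800000:
  k1 = f(1.000000, 1.800000) = -0.425600
  k2 = f(1.270000, 1.685088) = 0.020611
  y ← 1.800000 + 0.54·0.020611 = 1.811130
x=1.540000, y=1.811130:
  k1 = f(1.540000, 1.811130) = 0.096716
  k2 = f(1.810000, 1.837243) = 0.324797
  y ← 1.811130 + 0.54·0.324797 = 1.986520
x=2.080000, y=1.986520:
  k1 = f(2.080000, 1.986520) = 0.343645
  k2 = f(2.350000, 2.079304) = 0.447658
  y ← 1.986520 + 0.54·0.447658 = 2.228255
y(2.62) ≈ 2.2283

2.2283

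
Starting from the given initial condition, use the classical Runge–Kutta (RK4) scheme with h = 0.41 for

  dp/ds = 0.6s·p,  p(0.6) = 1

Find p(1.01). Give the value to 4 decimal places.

RK4: k1 = f(s_n, p_n); k2 = f(s_n + h/2, p_n + (h/2)·k1); k3 = f(s_n + h/2, p_n + (h/2)·k2); k4 = f(s_n + h, p_n + h·k3); p_{n+1} = p_n + (h/6)·(k1 + 2k2 + 2k3 + k4).
s=0.600000, p=1.000000:
  k1 = f(0.600000, 1.000000) = 0.360000
  k2 = f(0.805000, 1.073800) = 0.518645
  k3 = f(0.805000, 1.106322) = 0.534354
  k4 = f(1.010000, 1.219085) = 0.738766
  p ← 1.000000 + (0.41/6)·(k1 + 2k2 + 2k3 + k4) = 1.218992
p(1.01) ≈ 1.2190

1.2190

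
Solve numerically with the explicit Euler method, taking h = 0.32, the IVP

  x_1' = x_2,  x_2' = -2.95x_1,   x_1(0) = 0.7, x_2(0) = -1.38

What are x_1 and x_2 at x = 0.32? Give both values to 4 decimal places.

0.2584, -2.0408

Euler on (x_1,x_2): x_1_{n+1} = x_1_n + h·x_1', x_2_{n+1} = x_2_n + h·x_2'.
0.000000: (0.700000, -1.380000); f=(-1.380000, -2.065000) → (0.258400, -2.040800)
(x_1(0.32), x_2(0.32)) ≈ (0.2584, -2.0408)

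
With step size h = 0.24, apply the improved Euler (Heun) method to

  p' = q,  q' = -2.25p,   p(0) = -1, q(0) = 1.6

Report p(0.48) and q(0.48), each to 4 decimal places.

-0.0268, 2.2020

Heun on (p,q): k1 = f(s_n, state_n); k2 = f(s_n + h, state_n + h·k1); state_{n+1} = state_n + (h/2)·(k1 + k2).
0.000000: (-1.000000, 1.600000)
  k1 = (1.600000, 2.250000)
  predictor → (-0.616000, 2.140000)
  k2 = (2.140000, 1.386000)
  → (-0.551200, 2.036320)
0.240000: (-0.551200, 2.036320)
  k1 = (2.036320, 1.240200)
  predictor → (-0.062483, 2.333968)
  k2 = (2.333968, 0.140587)
  → (-0.026765, 2.202014)
(p(0.48), q(0.48)) ≈ (-0.0268, 2.2020)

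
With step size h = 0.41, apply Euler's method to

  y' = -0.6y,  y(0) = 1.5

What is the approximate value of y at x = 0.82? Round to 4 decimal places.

Euler: y_{n+1} = y_n + h·f(x_n, y_n).
x=0.000000, y=1.500000: f=-0.900000 → y ← 1.500000 + 0.41·(-0.900000) = 1.131000
x=0.410000, y=1.131000: f=-0.678600 → y ← 1.131000 + 0.41·(-0.678600) = 0.852774
y(0.82) ≈ 0.8528

0.8528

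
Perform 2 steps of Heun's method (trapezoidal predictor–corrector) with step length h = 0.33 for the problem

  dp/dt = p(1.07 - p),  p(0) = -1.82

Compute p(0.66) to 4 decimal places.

-61.4995

Heun: k1 = f(t_n, p_n); k2 = f(t_n + h, p_n + h·k1); p_{n+1} = p_n + (h/2)·(k1 + k2).
t=0.000000, p=-1.820000:
  k1 = f(0.000000, -1.820000) = -5.259800
  k2 = f(0.330000, -3.555734) = -16.447880
  p ← -1.820000 + (0.33/2)·(-5.259800 + (-16.447880)) = -5.401767
t=0.330000, p=-5.401767:
  k1 = f(0.330000, -5.401767) = -34.958979
  k2 = f(0.660000, -16.938230) = -305.027550
  p ← -5.401767 + (0.33/2)·(-34.958979 + (-305.027550)) = -61.499545
p(0.66) ≈ -61.4995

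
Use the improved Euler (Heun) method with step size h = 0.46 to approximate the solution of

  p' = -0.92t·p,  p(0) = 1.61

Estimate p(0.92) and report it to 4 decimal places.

Heun: k1 = f(t_n, p_n); k2 = f(t_n + h, p_n + h·k1); p_{n+1} = p_n + (h/2)·(k1 + k2).
t=0.000000, p=1.610000:
  k1 = f(0.000000, 1.610000) = 0.000000
  k2 = f(0.460000, 1.610000) = -0.681352
  p ← 1.610000 + (0.46/2)·(0.000000 + (-0.681352)) = 1.453289
t=0.460000, p=1.453289:
  k1 = f(0.460000, 1.453289) = -0.615032
  k2 = f(0.920000, 1.170374) = -0.990605
  p ← 1.453289 + (0.46/2)·(-0.615032 + (-0.990605)) = 1.083993
p(0.92) ≈ 1.0840

1.0840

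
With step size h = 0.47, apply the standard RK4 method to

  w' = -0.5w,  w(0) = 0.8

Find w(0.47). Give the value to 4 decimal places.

0.6325

RK4: k1 = f(t_n, w_n); k2 = f(t_n + h/2, w_n + (h/2)·k1); k3 = f(t_n + h/2, w_n + (h/2)·k2); k4 = f(t_n + h, w_n + h·k3); w_{n+1} = w_n + (h/6)·(k1 + 2k2 + 2k3 + k4).
t=0.000000, w=0.800000:
  k1 = f(0.000000, 0.800000) = -0.400000
  k2 = f(0.235000, 0.706000) = -0.353000
  k3 = f(0.235000, 0.717045) = -0.358523
  k4 = f(0.470000, 0.631494) = -0.315747
  w ← 0.800000 + (0.47/6)·(k1 + 2k2 + 2k3 + k4) = 0.632461
w(0.47) ≈ 0.6325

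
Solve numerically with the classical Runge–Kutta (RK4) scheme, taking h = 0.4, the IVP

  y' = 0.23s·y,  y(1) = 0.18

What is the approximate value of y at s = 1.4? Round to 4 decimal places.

0.2010

RK4: k1 = f(s_n, y_n); k2 = f(s_n + h/2, y_n + (h/2)·k1); k3 = f(s_n + h/2, y_n + (h/2)·k2); k4 = f(s_n + h, y_n + h·k3); y_{n+1} = y_n + (h/6)·(k1 + 2k2 + 2k3 + k4).
s=1.000000, y=0.180000:
  k1 = f(1.000000, 0.180000) = 0.041400
  k2 = f(1.200000, 0.188280) = 0.051965
  k3 = f(1.200000, 0.190393) = 0.052548
  k4 = f(1.400000, 0.201019) = 0.064728
  y ← 0.180000 + (0.4/6)·(k1 + 2k2 + 2k3 + k4) = 0.201010
y(1.4) ≈ 0.2010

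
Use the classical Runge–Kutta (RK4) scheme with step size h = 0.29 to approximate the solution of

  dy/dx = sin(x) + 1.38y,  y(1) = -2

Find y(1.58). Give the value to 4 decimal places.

-3.6202

RK4: k1 = f(x_n, y_n); k2 = f(x_n + h/2, y_n + (h/2)·k1); k3 = f(x_n + h/2, y_n + (h/2)·k2); k4 = f(x_n + h, y_n + h·k3); y_{n+1} = y_n + (h/6)·(k1 + 2k2 + 2k3 + k4).
x=1.000000, y=-2.000000:
  k1 = f(1.000000, -2.000000) = -1.918529
  k2 = f(1.145000, -2.278187) = -2.233188
  k3 = f(1.145000, -2.323812) = -2.296151
  k4 = f(1.290000, -2.665884) = -2.718084
  y ← -2.000000 + (0.29/6)·(k1 + 2k2 + 2k3 + k4) = -2.661939
x=1.290000, y=-2.661939:
  k1 = f(1.290000, -2.661939) = -2.712641
  k2 = f(1.435000, -3.055272) = -3.225481
  k3 = f(1.435000, -3.129634) = -3.328101
  k4 = f(1.580000, -3.627088) = -4.005424
  y ← -2.661939 + (0.29/6)·(k1 + 2k2 + 2k3 + k4) = -3.620158
y(1.58) ≈ -3.6202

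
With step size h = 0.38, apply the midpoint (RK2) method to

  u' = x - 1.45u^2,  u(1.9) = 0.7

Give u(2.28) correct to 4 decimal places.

1.0217

Midpoint: k1 = f(x_n, u_n); k2 = f(x_n + h/2, u_n + (h/2)·k1); u_{n+1} = u_n + h·k2.
x=1.900000, u=0.700000:
  k1 = f(1.900000, 0.700000) = 1.189500
  k2 = f(2.090000, 0.926005) = 0.846646
  u ← 0.700000 + 0.38·0.846646 = 1.021726
u(2.28) ≈ 1.0217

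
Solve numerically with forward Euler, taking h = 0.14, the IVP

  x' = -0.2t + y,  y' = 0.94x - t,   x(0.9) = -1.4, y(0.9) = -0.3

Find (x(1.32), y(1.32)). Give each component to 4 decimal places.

Euler on (x,y): x_{n+1} = x_n + h·x', y_{n+1} = y_n + h·y'.
0.900000: (-1.400000, -0.300000); f=(-0.480000, -2.216000) → (-1.467200, -0.610240)
1.040000: (-1.467200, -0.610240); f=(-0.818240, -2.419168) → (-1.581754, -0.948924)
1.180000: (-1.581754, -0.948924); f=(-1.184924, -2.666848) → (-1.747643, -1.322282)
(x(1.32), y(1.32)) ≈ (-1.7476, -1.3223)

-1.7476, -1.3223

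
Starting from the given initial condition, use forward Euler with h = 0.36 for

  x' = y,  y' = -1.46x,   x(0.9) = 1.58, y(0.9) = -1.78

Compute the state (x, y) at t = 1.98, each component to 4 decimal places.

Euler on (x,y): x_{n+1} = x_n + h·x', y_{n+1} = y_n + h·y'.
0.900000: (1.580000, -1.780000); f=(-1.780000, -2.306800) → (0.939200, -2.610448)
1.260000: (0.939200, -2.610448); f=(-2.610448, -1.371232) → (-0.000561, -3.104092)
1.620000: (-0.000561, -3.104092); f=(-3.104092, 0.000819) → (-1.118034, -3.103797)
(x(1.98), y(1.98)) ≈ (-1.1180, -3.1038)

-1.1180, -3.1038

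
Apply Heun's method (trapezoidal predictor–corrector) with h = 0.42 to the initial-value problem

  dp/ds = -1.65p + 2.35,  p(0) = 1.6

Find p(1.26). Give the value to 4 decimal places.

Heun: k1 = f(s_n, p_n); k2 = f(s_n + h, p_n + h·k1); p_{n+1} = p_n + (h/2)·(k1 + k2).
s=0.000000, p=1.600000:
  k1 = f(0.000000, 1.600000) = -0.290000
  k2 = f(0.420000, 1.478200) = -0.089030
  p ← 1.600000 + (0.42/2)·(-0.290000 + (-0.089030)) = 1.520404
s=0.420000, p=1.520404:
  k1 = f(0.420000, 1.520404) = -0.158666
  k2 = f(0.840000, 1.453764) = -0.048710
  p ← 1.520404 + (0.42/2)·(-0.158666 + (-0.048710)) = 1.476855
s=0.840000, p=1.476855:
  k1 = f(0.840000, 1.476855) = -0.086810
  k2 = f(1.260000, 1.440394) = -0.026651
  p ← 1.476855 + (0.42/2)·(-0.086810 + (-0.026651)) = 1.453028
p(1.26) ≈ 1.4530

1.4530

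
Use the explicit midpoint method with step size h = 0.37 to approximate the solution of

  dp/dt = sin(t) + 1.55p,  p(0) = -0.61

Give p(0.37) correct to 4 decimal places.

-0.9921

Midpoint: k1 = f(t_n, p_n); k2 = f(t_n + h/2, p_n + (h/2)·k1); p_{n+1} = p_n + h·k2.
t=0.000000, p=-0.610000:
  k1 = f(0.000000, -0.610000) = -0.945500
  k2 = f(0.185000, -0.784917) = -1.032676
  p ← -0.610000 + 0.37·(-1.032676) = -0.992090
p(0.37) ≈ -0.9921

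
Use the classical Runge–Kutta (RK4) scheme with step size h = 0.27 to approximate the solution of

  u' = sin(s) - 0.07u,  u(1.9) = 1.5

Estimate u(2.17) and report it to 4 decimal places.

1.7103

RK4: k1 = f(s_n, u_n); k2 = f(s_n + h/2, u_n + (h/2)·k1); k3 = f(s_n + h/2, u_n + (h/2)·k2); k4 = f(s_n + h, u_n + h·k3); u_{n+1} = u_n + (h/6)·(k1 + 2k2 + 2k3 + k4).
s=1.900000, u=1.500000:
  k1 = f(1.900000, 1.500000) = 0.841300
  k2 = f(2.035000, 1.613576) = 0.781228
  k3 = f(2.035000, 1.605466) = 0.781796
  k4 = f(2.170000, 1.711085) = 0.706009
  u ← 1.500000 + (0.27/6)·(k1 + 2k2 + 2k3 + k4) = 1.710301
u(2.17) ≈ 1.7103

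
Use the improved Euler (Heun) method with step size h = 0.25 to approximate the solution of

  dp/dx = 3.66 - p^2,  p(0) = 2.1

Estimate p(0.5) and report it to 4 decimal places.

1.9599

Heun: k1 = f(x_n, p_n); k2 = f(x_n + h, p_n + h·k1); p_{n+1} = p_n + (h/2)·(k1 + k2).
x=0.000000, p=2.100000:
  k1 = f(0.000000, 2.100000) = -0.750000
  k2 = f(0.250000, 1.912500) = 0.002344
  p ← 2.100000 + (0.25/2)·(-0.750000 + 0.002344) = 2.006543
x=0.250000, p=2.006543:
  k1 = f(0.250000, 2.006543) = -0.366215
  k2 = f(0.500000, 1.914989) = -0.007184
  p ← 2.006543 + (0.25/2)·(-0.366215 + (-0.007184)) = 1.959868
p(0.5) ≈ 1.9599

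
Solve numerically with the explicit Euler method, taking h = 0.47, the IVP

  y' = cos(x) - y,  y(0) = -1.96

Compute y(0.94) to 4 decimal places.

Euler: y_{n+1} = y_n + h·f(x_n, y_n).
x=0.000000, y=-1.960000: f=2.960000 → y ← -1.960000 + 0.47·2.960000 = -0.568800
x=0.470000, y=-0.568800: f=1.460368 → y ← -0.568800 + 0.47·1.460368 = 0.117573
y(0.94) ≈ 0.1176

0.1176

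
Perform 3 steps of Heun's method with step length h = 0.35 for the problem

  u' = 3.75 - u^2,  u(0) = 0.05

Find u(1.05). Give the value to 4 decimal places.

Heun: k1 = f(x_n, u_n); k2 = f(x_n + h, u_n + h·k1); u_{n+1} = u_n + (h/2)·(k1 + k2).
x=0.000000, u=0.050000:
  k1 = f(0.000000, 0.050000) = 3.747500
  k2 = f(0.350000, 1.361625) = 1.895977
  u ← 0.050000 + (0.35/2)·(3.747500 + 1.895977) = 1.037609
x=0.350000, u=1.037609:
  k1 = f(0.350000, 1.037609) = 2.673369
  k2 = f(0.700000, 1.973288) = -0.143864
  u ← 1.037609 + (0.35/2)·(2.673369 + (-0.143864)) = 1.480272
x=0.700000, u=1.480272:
  k1 = f(0.700000, 1.480272) = 1.558795
  k2 = f(1.050000, 2.025850) = -0.354069
  u ← 1.480272 + (0.35/2)·(1.558795 + (-0.354069)) = 1.691099
u(1.05) ≈ 1.6911

1.6911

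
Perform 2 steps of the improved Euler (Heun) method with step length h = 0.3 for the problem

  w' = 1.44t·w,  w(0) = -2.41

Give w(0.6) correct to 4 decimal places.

-3.1081

Heun: k1 = f(t_n, w_n); k2 = f(t_n + h, w_n + h·k1); w_{n+1} = w_n + (h/2)·(k1 + k2).
t=0.000000, w=-2.410000:
  k1 = f(0.000000, -2.410000) = 0.000000
  k2 = f(0.300000, -2.410000) = -1.041120
  w ← -2.410000 + (0.3/2)·(0.000000 + (-1.041120)) = -2.566168
t=0.300000, w=-2.566168:
  k1 = f(0.300000, -2.566168) = -1.108585
  k2 = f(0.600000, -2.898743) = -2.504514
  w ← -2.566168 + (0.3/2)·(-1.108585 + (-2.504514)) = -3.108133
w(0.6) ≈ -3.1081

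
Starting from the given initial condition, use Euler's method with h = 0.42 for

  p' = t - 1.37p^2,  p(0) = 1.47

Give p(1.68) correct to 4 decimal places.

0.9351

Euler: p_{n+1} = p_n + h·f(t_n, p_n).
t=0.000000, p=1.470000: f=-2.960433 → p ← 1.470000 + 0.42·(-2.960433) = 0.226618
t=0.420000, p=0.226618: f=0.349643 → p ← 0.226618 + 0.42·0.349643 = 0.373468
t=0.840000, p=0.373468: f=0.648915 → p ← 0.373468 + 0.42·0.648915 = 0.646012
t=1.260000, p=0.646012: f=0.688256 → p ← 0.646012 + 0.42·0.688256 = 0.935079
p(1.68) ≈ 0.9351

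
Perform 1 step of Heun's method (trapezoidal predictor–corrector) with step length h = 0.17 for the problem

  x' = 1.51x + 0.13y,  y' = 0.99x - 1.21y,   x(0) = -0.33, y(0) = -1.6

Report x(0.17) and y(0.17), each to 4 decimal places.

-0.4625, -1.3647

Heun on (x,y): k1 = f(t_n, state_n); k2 = f(t_n + h, state_n + h·k1); state_{n+1} = state_n + (h/2)·(k1 + k2).
0.000000: (-0.330000, -1.600000)
  k1 = (-0.706300, 1.609300)
  predictor → (-0.450071, -1.326419)
  k2 = (-0.852042, 1.159397)
  → (-0.462459, -1.364661)
(x(0.17), y(0.17)) ≈ (-0.4625, -1.3647)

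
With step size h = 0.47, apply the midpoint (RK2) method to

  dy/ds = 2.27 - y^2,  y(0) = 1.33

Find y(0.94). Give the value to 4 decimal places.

1.4536

Midpoint: k1 = f(s_n, y_n); k2 = f(s_n + h/2, y_n + (h/2)·k1); y_{n+1} = y_n + h·k2.
s=0.000000, y=1.330000:
  k1 = f(0.000000, 1.330000) = 0.501100
  k2 = f(0.235000, 1.447758) = 0.173995
  y ← 1.330000 + 0.47·0.173995 = 1.411778
s=0.470000, y=1.411778:
  k1 = f(0.470000, 1.411778) = 0.276883
  k2 = f(0.705000, 1.476845) = 0.088928
  y ← 1.411778 + 0.47·0.088928 = 1.453574
y(0.94) ≈ 1.4536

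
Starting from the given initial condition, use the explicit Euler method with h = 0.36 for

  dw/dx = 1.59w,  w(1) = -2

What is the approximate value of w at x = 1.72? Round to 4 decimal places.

Euler: w_{n+1} = w_n + h·f(x_n, w_n).
x=1.000000, w=-2.000000: f=-3.180000 → w ← -2.000000 + 0.36·(-3.180000) = -3.144800
x=1.360000, w=-3.144800: f=-5.000232 → w ← -3.144800 + 0.36·(-5.000232) = -4.944884
w(1.72) ≈ -4.9449

-4.9449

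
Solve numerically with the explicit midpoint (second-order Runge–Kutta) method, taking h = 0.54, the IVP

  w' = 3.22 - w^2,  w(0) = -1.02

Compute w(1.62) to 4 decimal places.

1.4642

Midpoint: k1 = f(t_n, w_n); k2 = f(t_n + h/2, w_n + (h/2)·k1); w_{n+1} = w_n + h·k2.
t=0.000000, w=-1.020000:
  k1 = f(0.000000, -1.020000) = 2.179600
  k2 = f(0.270000, -0.431508) = 3.033801
  w ← -1.020000 + 0.54·3.033801 = 0.618252
t=0.540000, w=0.618252:
  k1 = f(0.540000, 0.618252) = 2.837764
  k2 = f(0.810000, 1.384449) = 1.303302
  w ← 0.618252 + 0.54·1.303302 = 1.322035
t=1.080000, w=1.322035:
  k1 = f(1.080000, 1.322035) = 1.472222
  k2 = f(1.350000, 1.719535) = 0.263198
  w ← 1.322035 + 0.54·0.263198 = 1.464162
w(1.62) ≈ 1.4642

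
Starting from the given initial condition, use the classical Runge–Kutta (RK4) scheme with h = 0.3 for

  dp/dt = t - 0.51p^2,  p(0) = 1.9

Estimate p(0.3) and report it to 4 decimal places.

RK4: k1 = f(t_n, p_n); k2 = f(t_n + h/2, p_n + (h/2)·k1); k3 = f(t_n + h/2, p_n + (h/2)·k2); k4 = f(t_n + h, p_n + h·k3); p_{n+1} = p_n + (h/6)·(k1 + 2k2 + 2k3 + k4).
t=0.000000, p=1.900000:
  k1 = f(0.000000, 1.900000) = -1.841100
  k2 = f(0.150000, 1.623835) = -1.194788
  k3 = f(0.150000, 1.720782) = -1.360156
  k4 = f(0.300000, 1.491953) = -0.835222
  p ← 1.900000 + (0.3/6)·(k1 + 2k2 + 2k3 + k4) = 1.510690
p(0.3) ≈ 1.5107

1.5107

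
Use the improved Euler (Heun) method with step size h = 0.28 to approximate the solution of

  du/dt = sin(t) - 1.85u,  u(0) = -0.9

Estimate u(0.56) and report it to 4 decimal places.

Heun: k1 = f(t_n, u_n); k2 = f(t_n + h, u_n + h·k1); u_{n+1} = u_n + (h/2)·(k1 + k2).
t=0.000000, u=-0.900000:
  k1 = f(0.000000, -0.900000) = 1.665000
  k2 = f(0.280000, -0.433800) = 1.078886
  u ← -0.900000 + (0.28/2)·(1.665000 + 1.078886) = -0.515856
t=0.280000, u=-0.515856:
  k1 = f(0.280000, -0.515856) = 1.230689
  k2 = f(0.560000, -0.171263) = 0.848023
  u ← -0.515856 + (0.28/2)·(1.230689 + 0.848023) = -0.224836
u(0.56) ≈ -0.2248

-0.2248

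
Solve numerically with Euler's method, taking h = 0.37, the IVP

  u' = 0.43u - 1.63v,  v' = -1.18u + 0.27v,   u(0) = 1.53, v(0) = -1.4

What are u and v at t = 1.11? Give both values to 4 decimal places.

Euler on (u,v): u_{n+1} = u_n + h·u', v_{n+1} = v_n + h·v'.
0.000000: (1.530000, -1.400000); f=(2.939900, -2.183400) → (2.617763, -2.207858)
0.370000: (2.617763, -2.207858); f=(4.724447, -3.685082) → (4.365808, -3.571338)
0.740000: (4.365808, -3.571338); f=(7.698579, -6.115915) → (7.214282, -5.834227)
(u(1.11), v(1.11)) ≈ (7.2143, -5.8342)

7.2143, -5.8342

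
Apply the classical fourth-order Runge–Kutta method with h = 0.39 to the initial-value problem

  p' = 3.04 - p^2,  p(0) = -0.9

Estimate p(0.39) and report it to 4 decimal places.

0.1853

RK4: k1 = f(t_n, p_n); k2 = f(t_n + h/2, p_n + (h/2)·k1); k3 = f(t_n + h/2, p_n + (h/2)·k2); k4 = f(t_n + h, p_n + h·k3); p_{n+1} = p_n + (h/6)·(k1 + 2k2 + 2k3 + k4).
t=0.000000, p=-0.900000:
  k1 = f(0.000000, -0.900000) = 2.230000
  k2 = f(0.195000, -0.465150) = 2.823635
  k3 = f(0.195000, -0.349391) = 2.917926
  k4 = f(0.390000, 0.237991) = 2.983360
  p ← -0.900000 + (0.39/6)·(k1 + 2k2 + 2k3 + k4) = 0.185271
p(0.39) ≈ 0.1853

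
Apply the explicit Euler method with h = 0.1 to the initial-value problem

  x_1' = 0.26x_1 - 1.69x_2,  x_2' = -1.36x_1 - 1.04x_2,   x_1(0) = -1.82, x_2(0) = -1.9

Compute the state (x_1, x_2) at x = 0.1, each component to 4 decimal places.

-1.5462, -1.4549

Euler on (x_1,x_2): x_1_{n+1} = x_1_n + h·x_1', x_2_{n+1} = x_2_n + h·x_2'.
0.000000: (-1.820000, -1.900000); f=(2.737800, 4.451200) → (-1.546220, -1.454880)
(x_1(0.1), x_2(0.1)) ≈ (-1.5462, -1.4549)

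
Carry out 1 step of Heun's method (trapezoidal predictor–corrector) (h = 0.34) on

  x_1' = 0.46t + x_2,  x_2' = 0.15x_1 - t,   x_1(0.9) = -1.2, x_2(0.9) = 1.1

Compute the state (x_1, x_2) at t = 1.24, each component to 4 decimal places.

-0.7211, 0.6881

Heun on (x_1,x_2): k1 = f(t_n, state_n); k2 = f(t_n + h, state_n + h·k1); state_{n+1} = state_n + (h/2)·(k1 + k2).
0.900000: (-1.200000, 1.100000)
  k1 = (1.514000, -1.080000)
  predictor → (-0.685240, 0.732800)
  k2 = (1.303200, -1.342786)
  → (-0.721076, 0.688126)
(x_1(1.24), x_2(1.24)) ≈ (-0.7211, 0.6881)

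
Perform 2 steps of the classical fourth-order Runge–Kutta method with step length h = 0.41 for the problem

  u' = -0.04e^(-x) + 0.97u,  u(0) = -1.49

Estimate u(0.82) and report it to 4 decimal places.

-3.3365

RK4: k1 = f(x_n, u_n); k2 = f(x_n + h/2, u_n + (h/2)·k1); k3 = f(x_n + h/2, u_n + (h/2)·k2); k4 = f(x_n + h, u_n + h·k3); u_{n+1} = u_n + (h/6)·(k1 + 2k2 + 2k3 + k4).
x=0.000000, u=-1.490000:
  k1 = f(0.000000, -1.490000) = -1.485300
  k2 = f(0.205000, -1.794487) = -1.773238
  k3 = f(0.205000, -1.853514) = -1.830494
  k4 = f(0.410000, -2.240503) = -2.199834
  u ← -1.490000 + (0.41/6)·(k1 + 2k2 + 2k3 + k4) = -2.234328
x=0.410000, u=-2.234328:
  k1 = f(0.410000, -2.234328) = -2.193844
  k2 = f(0.615000, -2.684065) = -2.625169
  k3 = f(0.615000, -2.772487) = -2.710938
  k4 = f(0.820000, -3.345812) = -3.263055
  u ← -2.234328 + (0.41/6)·(k1 + 2k2 + 2k3 + k4) = -3.336484
u(0.82) ≈ -3.3365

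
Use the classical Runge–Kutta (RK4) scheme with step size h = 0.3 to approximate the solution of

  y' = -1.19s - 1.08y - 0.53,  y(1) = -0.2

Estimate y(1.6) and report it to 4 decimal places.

RK4: k1 = f(s_n, y_n); k2 = f(s_n + h/2, y_n + (h/2)·k1); k3 = f(s_n + h/2, y_n + (h/2)·k2); k4 = f(s_n + h, y_n + h·k3); y_{n+1} = y_n + (h/6)·(k1 + 2k2 + 2k3 + k4).
s=1.000000, y=-0.200000:
  k1 = f(1.000000, -0.200000) = -1.504000
  k2 = f(1.150000, -0.425600) = -1.438852
  k3 = f(1.150000, -0.415828) = -1.449406
  k4 = f(1.300000, -0.634822) = -1.391392
  y ← -0.200000 + (0.3/6)·(k1 + 2k2 + 2k3 + k4) = -0.633595
s=1.300000, y=-0.633595:
  k1 = f(1.300000, -0.633595) = -1.392717
  k2 = f(1.450000, -0.842503) = -1.345597
  k3 = f(1.450000, -0.835435) = -1.353230
  k4 = f(1.600000, -1.039564) = -1.311270
  y ← -0.633595 + (0.3/6)·(k1 + 2k2 + 2k3 + k4) = -1.038677
y(1.6) ≈ -1.0387

-1.0387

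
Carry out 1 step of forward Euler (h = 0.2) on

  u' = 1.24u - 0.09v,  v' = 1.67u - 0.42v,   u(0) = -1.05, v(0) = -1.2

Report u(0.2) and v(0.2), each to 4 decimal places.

-1.2888, -1.4499

Euler on (u,v): u_{n+1} = u_n + h·u', v_{n+1} = v_n + h·v'.
0.000000: (-1.050000, -1.200000); f=(-1.194000, -1.249500) → (-1.288800, -1.449900)
(u(0.2), v(0.2)) ≈ (-1.2888, -1.4499)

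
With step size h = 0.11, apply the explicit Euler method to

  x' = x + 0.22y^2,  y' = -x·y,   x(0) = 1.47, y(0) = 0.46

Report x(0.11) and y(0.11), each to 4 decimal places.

1.6368, 0.3856

Euler on (x,y): x_{n+1} = x_n + h·x', y_{n+1} = y_n + h·y'.
0.000000: (1.470000, 0.460000); f=(1.516552, -0.676200) → (1.636821, 0.385618)
(x(0.11), y(0.11)) ≈ (1.6368, 0.3856)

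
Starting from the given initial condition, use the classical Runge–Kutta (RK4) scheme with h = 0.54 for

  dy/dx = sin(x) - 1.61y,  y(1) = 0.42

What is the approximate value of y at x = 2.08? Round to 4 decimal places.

RK4: k1 = f(x_n, y_n); k2 = f(x_n + h/2, y_n + (h/2)·k1); k3 = f(x_n + h/2, y_n + (h/2)·k2); k4 = f(x_n + h, y_n + h·k3); y_{n+1} = y_n + (h/6)·(k1 + 2k2 + 2k3 + k4).
x=1.000000, y=0.420000:
  k1 = f(1.000000, 0.420000) = 0.165271
  k2 = f(1.270000, 0.464623) = 0.207058
  k3 = f(1.270000, 0.475906) = 0.188893
  k4 = f(1.540000, 0.522002) = 0.159102
  y ← 0.420000 + (0.54/6)·(k1 + 2k2 + 2k3 + k4) = 0.520465
x=1.540000, y=0.520465:
  k1 = f(1.540000, 0.520465) = 0.161578
  k2 = f(1.810000, 0.564091) = 0.063341
  k3 = f(1.810000, 0.537567) = 0.106044
  k4 = f(2.080000, 0.577729) = -0.057010
  y ← 0.520465 + (0.54/6)·(k1 + 2k2 + 2k3 + k4) = 0.560365
y(2.08) ≈ 0.5604

0.5604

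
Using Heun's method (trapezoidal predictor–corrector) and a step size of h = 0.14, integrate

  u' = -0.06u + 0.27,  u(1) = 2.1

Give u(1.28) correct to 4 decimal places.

2.1400

Heun: k1 = f(t_n, u_n); k2 = f(t_n + h, u_n + h·k1); u_{n+1} = u_n + (h/2)·(k1 + k2).
t=1.000000, u=2.100000:
  k1 = f(1.000000, 2.100000) = 0.144000
  k2 = f(1.140000, 2.120160) = 0.142790
  u ← 2.100000 + (0.14/2)·(0.144000 + 0.142790) = 2.120075
t=1.140000, u=2.120075:
  k1 = f(1.140000, 2.120075) = 0.142795
  k2 = f(1.280000, 2.140067) = 0.141596
  u ← 2.120075 + (0.14/2)·(0.142795 + 0.141596) = 2.139983
u(1.28) ≈ 2.1400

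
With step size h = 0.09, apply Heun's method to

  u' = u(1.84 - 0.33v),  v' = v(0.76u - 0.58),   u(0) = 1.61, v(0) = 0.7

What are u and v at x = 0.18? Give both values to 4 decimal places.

2.1428, 0.8131

Heun on (u,v): k1 = f(x_n, state_n); k2 = f(x_n + h, state_n + h·k1); state_{n+1} = state_n + (h/2)·(k1 + k2).
0.000000: (1.610000, 0.700000)
  k1 = (2.590490, 0.450520)
  predictor → (1.843144, 0.740547)
  k2 = (2.940957, 0.607833)
  → (1.858915, 0.747626)
0.090000: (1.858915, 0.747626)
  k1 = (2.961779, 0.622605)
  predictor → (2.125475, 0.803660)
  k2 = (3.347182, 0.832079)
  → (2.142818, 0.813087)
(u(0.18), v(0.18)) ≈ (2.1428, 0.8131)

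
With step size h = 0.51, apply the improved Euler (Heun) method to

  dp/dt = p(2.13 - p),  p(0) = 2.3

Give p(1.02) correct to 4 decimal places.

2.1735

Heun: k1 = f(t_n, p_n); k2 = f(t_n + h, p_n + h·k1); p_{n+1} = p_n + (h/2)·(k1 + k2).
t=0.000000, p=2.300000:
  k1 = f(0.000000, 2.300000) = -0.391000
  k2 = f(0.510000, 2.100590) = 0.061778
  p ← 2.300000 + (0.51/2)·(-0.391000 + 0.061778) = 2.216048
t=0.510000, p=2.216048:
  k1 = f(0.510000, 2.216048) = -0.190688
  k2 = f(1.020000, 2.118798) = 0.023735
  p ← 2.216048 + (0.51/2)·(-0.190688 + 0.023735) = 2.173476
p(1.02) ≈ 2.1735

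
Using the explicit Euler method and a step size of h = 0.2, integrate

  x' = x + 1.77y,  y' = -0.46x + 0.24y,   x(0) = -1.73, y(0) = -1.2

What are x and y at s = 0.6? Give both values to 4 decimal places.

Euler on (x,y): x_{n+1} = x_n + h·x', y_{n+1} = y_n + h·y'.
0.000000: (-1.730000, -1.200000); f=(-3.854000, 0.507800) → (-2.500800, -1.098440)
0.200000: (-2.500800, -1.098440); f=(-4.445039, 0.886742) → (-3.389808, -0.921092)
0.400000: (-3.389808, -0.921092); f=(-5.020140, 1.338250) → (-4.393836, -0.653442)
(x(0.6), y(0.6)) ≈ (-4.3938, -0.6534)

-4.3938, -0.6534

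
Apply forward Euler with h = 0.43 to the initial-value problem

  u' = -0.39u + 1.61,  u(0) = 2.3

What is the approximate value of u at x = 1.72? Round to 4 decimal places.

Euler: u_{n+1} = u_n + h·f(x_n, u_n).
x=0.000000, u=2.300000: f=0.713000 → u ← 2.300000 + 0.43·0.713000 = 2.606590
x=0.430000, u=2.606590: f=0.593430 → u ← 2.606590 + 0.43·0.593430 = 2.861765
x=0.860000, u=2.861765: f=0.493912 → u ← 2.861765 + 0.43·0.493912 = 3.074147
x=1.290000, u=3.074147: f=0.411083 → u ← 3.074147 + 0.43·0.411083 = 3.250912
u(1.72) ≈ 3.2509

3.2509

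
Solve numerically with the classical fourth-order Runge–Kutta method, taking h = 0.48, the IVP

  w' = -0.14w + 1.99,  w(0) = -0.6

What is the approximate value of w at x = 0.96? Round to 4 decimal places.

1.2630

RK4: k1 = f(x_n, w_n); k2 = f(x_n + h/2, w_n + (h/2)·k1); k3 = f(x_n + h/2, w_n + (h/2)·k2); k4 = f(x_n + h, w_n + h·k3); w_{n+1} = w_n + (h/6)·(k1 + 2k2 + 2k3 + k4).
x=0.000000, w=-0.600000:
  k1 = f(0.000000, -0.600000) = 2.074000
  k2 = f(0.240000, -0.102240) = 2.004314
  k3 = f(0.240000, -0.118965) = 2.006655
  k4 = f(0.480000, 0.363194) = 1.939153
  w ← -0.600000 + (0.48/6)·(k1 + 2k2 + 2k3 + k4) = 0.362807
x=0.480000, w=0.362807:
  k1 = f(0.480000, 0.362807) = 1.939207
  k2 = f(0.720000, 0.828217) = 1.874050
  k3 = f(0.720000, 0.812579) = 1.876239
  k4 = f(0.960000, 1.263402) = 1.813124
  w ← 0.362807 + (0.48/6)·(k1 + 2k2 + 2k3 + k4) = 1.263040
w(0.96) ≈ 1.2630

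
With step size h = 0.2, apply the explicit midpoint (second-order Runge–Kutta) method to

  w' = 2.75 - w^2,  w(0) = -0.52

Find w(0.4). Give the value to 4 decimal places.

Midpoint: k1 = f(t_n, w_n); k2 = f(t_n + h/2, w_n + (h/2)·k1); w_{n+1} = w_n + h·k2.
t=0.000000, w=-0.520000:
  k1 = f(0.000000, -0.520000) = 2.479600
  k2 = f(0.100000, -0.272040) = 2.675994
  w ← -0.520000 + 0.2·2.675994 = 0.015199
t=0.200000, w=0.015199:
  k1 = f(0.200000, 0.015199) = 2.749769
  k2 = f(0.300000, 0.290176) = 2.665798
  w ← 0.015199 + 0.2·2.665798 = 0.548358
w(0.4) ≈ 0.5484

0.5484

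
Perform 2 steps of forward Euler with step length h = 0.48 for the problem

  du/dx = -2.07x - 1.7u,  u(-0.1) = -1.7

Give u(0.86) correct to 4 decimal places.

Euler: u_{n+1} = u_n + h·f(x_n, u_n).
x=-0.100000, u=-1.700000: f=3.097000 → u ← -1.700000 + 0.48·3.097000 = -0.213440
x=0.380000, u=-0.213440: f=-0.423752 → u ← -0.213440 + 0.48·(-0.423752) = -0.416841
u(0.86) ≈ -0.4168

-0.4168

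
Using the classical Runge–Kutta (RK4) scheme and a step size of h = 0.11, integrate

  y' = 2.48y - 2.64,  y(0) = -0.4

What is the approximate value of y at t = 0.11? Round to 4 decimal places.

RK4: k1 = f(t_n, y_n); k2 = f(t_n + h/2, y_n + (h/2)·k1); k3 = f(t_n + h/2, y_n + (h/2)·k2); k4 = f(t_n + h, y_n + h·k3); y_{n+1} = y_n + (h/6)·(k1 + 2k2 + 2k3 + k4).
t=0.000000, y=-0.400000:
  k1 = f(0.000000, -0.400000) = -3.632000
  k2 = f(0.055000, -0.599760) = -4.127405
  k3 = f(0.055000, -0.627007) = -4.194978
  k4 = f(0.110000, -0.861448) = -4.776390
  y ← -0.400000 + (0.11/6)·(k1 + 2k2 + 2k3 + k4) = -0.859308
y(0.11) ≈ -0.8593

-0.8593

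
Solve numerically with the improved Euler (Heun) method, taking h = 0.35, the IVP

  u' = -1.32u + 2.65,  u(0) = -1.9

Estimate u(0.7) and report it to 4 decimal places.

Heun: k1 = f(t_n, u_n); k2 = f(t_n + h, u_n + h·k1); u_{n+1} = u_n + (h/2)·(k1 + k2).
t=0.000000, u=-1.900000:
  k1 = f(0.000000, -1.900000) = 5.158000
  k2 = f(0.350000, -0.094700) = 2.775004
  u ← -1.900000 + (0.35/2)·(5.158000 + 2.775004) = -0.511724
t=0.350000, u=-0.511724:
  k1 = f(0.350000, -0.511724) = 3.325476
  k2 = f(0.700000, 0.652192) = 1.789106
  u ← -0.511724 + (0.35/2)·(3.325476 + 1.789106) = 0.383328
u(0.7) ≈ 0.3833

0.3833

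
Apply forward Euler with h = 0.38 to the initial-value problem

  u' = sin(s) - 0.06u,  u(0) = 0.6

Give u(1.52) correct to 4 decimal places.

Euler: u_{n+1} = u_n + h·f(s_n, u_n).
s=0.000000, u=0.600000: f=-0.036000 → u ← 0.600000 + 0.38·(-0.036000) = 0.586320
s=0.380000, u=0.586320: f=0.335741 → u ← 0.586320 + 0.38·0.335741 = 0.713902
s=0.760000, u=0.713902: f=0.646087 → u ← 0.713902 + 0.38·0.646087 = 0.959415
s=1.140000, u=0.959415: f=0.851069 → u ← 0.959415 + 0.38·0.851069 = 1.282821
u(1.52) ≈ 1.2828

1.2828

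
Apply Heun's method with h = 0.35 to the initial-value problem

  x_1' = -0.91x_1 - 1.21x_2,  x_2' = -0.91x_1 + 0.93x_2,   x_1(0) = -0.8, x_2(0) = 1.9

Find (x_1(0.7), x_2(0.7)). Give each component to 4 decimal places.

-2.4335, 4.8045

Heun on (x_1,x_2): k1 = f(x_n, state_n); k2 = f(x_n + h, state_n + h·k1); state_{n+1} = state_n + (h/2)·(k1 + k2).
0.000000: (-0.800000, 1.900000)
  k1 = (-1.571000, 2.495000)
  predictor → (-1.349850, 2.773250)
  k2 = (-2.127269, 3.807486)
  → (-1.447197, 3.002935)
0.350000: (-1.447197, 3.002935)
  k1 = (-2.316602, 4.109679)
  predictor → (-2.258008, 4.441323)
  k2 = (-3.319213, 6.185217)
  → (-2.433465, 4.804542)
(x_1(0.7), x_2(0.7)) ≈ (-2.4335, 4.8045)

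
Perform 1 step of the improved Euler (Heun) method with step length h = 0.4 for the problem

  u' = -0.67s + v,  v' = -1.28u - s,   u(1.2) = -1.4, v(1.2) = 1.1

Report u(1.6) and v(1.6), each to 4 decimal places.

Heun on (u,v): k1 = f(s_n, state_n); k2 = f(s_n + h, state_n + h·k1); state_{n+1} = state_n + (h/2)·(k1 + k2).
1.200000: (-1.400000, 1.100000)
  k1 = (0.296000, 0.592000)
  predictor → (-1.281600, 1.336800)
  k2 = (0.264800, 0.040448)
  → (-1.287840, 1.226490)
(u(1.6), v(1.6)) ≈ (-1.2878, 1.2265)

-1.2878, 1.2265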